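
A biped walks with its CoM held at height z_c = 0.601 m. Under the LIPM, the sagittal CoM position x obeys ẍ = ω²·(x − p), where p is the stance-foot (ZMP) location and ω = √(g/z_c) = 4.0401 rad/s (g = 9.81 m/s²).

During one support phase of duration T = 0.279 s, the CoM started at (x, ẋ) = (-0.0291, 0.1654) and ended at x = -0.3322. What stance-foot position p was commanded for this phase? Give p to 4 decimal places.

ωT = 4.0401·0.279 = 1.127188; cosh(ωT) = 1.705453, sinh(ωT) = 1.381510
x(T) = p + (x₀−p)·cosh(ωT) + (ẋ₀/ω)·sinh(ωT) ⇒ p·(1 − cosh) = x(T) − x₀·cosh − (ẋ₀/ω)·sinh
numerator   = -0.3322 − (-0.0291)·1.705453 − (0.1654/4.0401)·1.381510 = -0.339130
denominator = 1 − 1.705453 = -0.705453
p = -0.339130 / -0.705453 = 0.4807

p = 0.4807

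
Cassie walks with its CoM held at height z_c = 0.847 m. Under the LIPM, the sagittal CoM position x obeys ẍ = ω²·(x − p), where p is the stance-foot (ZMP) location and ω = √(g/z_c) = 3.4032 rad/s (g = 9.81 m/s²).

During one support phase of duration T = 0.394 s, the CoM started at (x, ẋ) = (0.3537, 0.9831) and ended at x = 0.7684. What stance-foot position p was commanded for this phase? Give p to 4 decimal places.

p = 0.4493

ωT = 3.4032·0.394 = 1.340861; cosh(ωT) = 2.041976, sinh(ωT) = 1.780356
x(T) = p + (x₀−p)·cosh(ωT) + (ẋ₀/ω)·sinh(ωT) ⇒ p·(1 − cosh) = x(T) − x₀·cosh − (ẋ₀/ω)·sinh
numerator   = 0.7684 − (0.3537)·2.041976 − (0.9831/3.4032)·1.780356 = -0.468148
denominator = 1 − 2.041976 = -1.041976
p = -0.468148 / -1.041976 = 0.4493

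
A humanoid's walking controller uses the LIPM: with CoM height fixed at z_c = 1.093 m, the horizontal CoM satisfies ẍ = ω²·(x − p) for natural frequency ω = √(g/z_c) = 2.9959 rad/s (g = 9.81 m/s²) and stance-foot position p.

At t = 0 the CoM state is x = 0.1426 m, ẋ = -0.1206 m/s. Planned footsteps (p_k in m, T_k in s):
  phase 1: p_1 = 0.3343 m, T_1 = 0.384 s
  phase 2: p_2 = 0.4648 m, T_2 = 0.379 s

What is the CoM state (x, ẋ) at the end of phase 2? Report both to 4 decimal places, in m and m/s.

x = -0.9075, ẋ = -3.9396

phase 1: p=0.3343, T=0.384, ωT=1.150426, cosh=1.738020, sinh=1.421518; start (x,ẋ)=(0.142600, -0.120600) → end (x,ẋ)=(-0.056102, -1.026003)
phase 2: p=0.4648, T=0.379, ωT=1.135446, cosh=1.716920, sinh=1.395641; start (x,ẋ)=(-0.056102, -1.026003) → end (x,ẋ)=(-0.907510, -3.939560)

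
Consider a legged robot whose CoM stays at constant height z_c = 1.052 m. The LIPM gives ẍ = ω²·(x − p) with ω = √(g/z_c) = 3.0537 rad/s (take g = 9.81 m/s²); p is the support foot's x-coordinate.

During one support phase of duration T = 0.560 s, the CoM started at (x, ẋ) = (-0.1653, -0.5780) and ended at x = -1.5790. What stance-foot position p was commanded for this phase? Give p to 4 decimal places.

p = 0.3239

ωT = 3.0537·0.560 = 1.710072; cosh(ωT) = 2.855106, sinh(ωT) = 2.674253
x(T) = p + (x₀−p)·cosh(ωT) + (ẋ₀/ω)·sinh(ωT) ⇒ p·(1 − cosh) = x(T) − x₀·cosh − (ẋ₀/ω)·sinh
numerator   = -1.5790 − (-0.1653)·2.855106 − (-0.5780/3.0537)·2.674253 = -0.600872
denominator = 1 − 2.855106 = -1.855106
p = -0.600872 / -1.855106 = 0.3239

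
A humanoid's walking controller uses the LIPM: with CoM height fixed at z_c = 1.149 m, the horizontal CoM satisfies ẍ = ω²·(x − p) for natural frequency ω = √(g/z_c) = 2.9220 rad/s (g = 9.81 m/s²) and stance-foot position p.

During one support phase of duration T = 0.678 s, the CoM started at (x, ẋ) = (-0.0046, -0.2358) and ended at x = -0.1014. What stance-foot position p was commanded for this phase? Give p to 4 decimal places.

p = -0.0752

ωT = 2.9220·0.678 = 1.981116; cosh(ωT) = 3.694373, sinh(ωT) = 3.556458
x(T) = p + (x₀−p)·cosh(ωT) + (ẋ₀/ω)·sinh(ωT) ⇒ p·(1 − cosh) = x(T) − x₀·cosh − (ẋ₀/ω)·sinh
numerator   = -0.1014 − (-0.0046)·3.694373 − (-0.2358/2.9220)·3.556458 = 0.202594
denominator = 1 − 3.694373 = -2.694373
p = 0.202594 / -2.694373 = -0.0752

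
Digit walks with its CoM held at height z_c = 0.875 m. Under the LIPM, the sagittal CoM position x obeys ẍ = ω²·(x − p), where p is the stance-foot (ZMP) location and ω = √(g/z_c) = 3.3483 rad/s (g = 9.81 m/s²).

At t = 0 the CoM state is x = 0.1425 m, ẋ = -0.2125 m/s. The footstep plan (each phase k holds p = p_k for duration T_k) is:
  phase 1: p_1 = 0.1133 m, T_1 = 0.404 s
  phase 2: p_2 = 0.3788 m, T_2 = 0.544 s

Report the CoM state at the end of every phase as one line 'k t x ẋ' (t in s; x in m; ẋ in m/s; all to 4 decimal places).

phase 1: p=0.1133, T=0.404, ωT=1.352713, cosh=2.063222, sinh=1.804684; start (x,ẋ)=(0.142500, -0.212500) → end (x,ẋ)=(0.059012, -0.261990)
phase 2: p=0.3788, T=0.544, ωT=1.821475, cosh=3.171378, sinh=3.009591; start (x,ẋ)=(0.059012, -0.261990) → end (x,ẋ)=(-0.870857, -4.053381)

1 0.4040 0.0590 -0.2620
2 0.9480 -0.8709 -4.0534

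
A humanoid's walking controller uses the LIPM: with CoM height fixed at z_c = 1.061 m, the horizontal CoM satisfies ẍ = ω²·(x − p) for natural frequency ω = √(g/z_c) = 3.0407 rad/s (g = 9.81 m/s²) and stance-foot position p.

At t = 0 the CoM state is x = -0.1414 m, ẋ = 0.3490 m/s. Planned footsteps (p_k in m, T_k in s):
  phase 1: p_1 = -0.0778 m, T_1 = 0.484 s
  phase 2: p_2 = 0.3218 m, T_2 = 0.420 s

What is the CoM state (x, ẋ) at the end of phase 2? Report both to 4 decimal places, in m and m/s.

phase 1: p=-0.0778, T=0.484, ωT=1.471699, cosh=2.293083, sinh=2.063547; start (x,ẋ)=(-0.141400, 0.349000) → end (x,ẋ)=(0.013206, 0.401219)
phase 2: p=0.3218, T=0.420, ωT=1.277094, cosh=1.932525, sinh=1.653678; start (x,ẋ)=(0.013206, 0.401219) → end (x,ẋ)=(-0.056363, -0.776349)

x = -0.0564, ẋ = -0.7763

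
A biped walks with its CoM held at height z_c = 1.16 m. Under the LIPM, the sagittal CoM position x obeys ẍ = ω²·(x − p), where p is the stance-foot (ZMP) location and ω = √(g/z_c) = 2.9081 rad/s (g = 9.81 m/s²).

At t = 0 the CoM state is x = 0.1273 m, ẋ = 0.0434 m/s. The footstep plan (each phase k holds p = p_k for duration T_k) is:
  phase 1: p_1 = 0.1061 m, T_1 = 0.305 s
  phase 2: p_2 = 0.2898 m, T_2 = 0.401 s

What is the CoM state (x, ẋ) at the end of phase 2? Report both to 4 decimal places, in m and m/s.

phase 1: p=0.1061, T=0.305, ωT=0.886970, cosh=1.419833, sinh=1.007931; start (x,ẋ)=(0.127300, 0.043400) → end (x,ẋ)=(0.151243, 0.123761)
phase 2: p=0.2898, T=0.401, ωT=1.166148, cosh=1.760585, sinh=1.449020; start (x,ẋ)=(0.151243, 0.123761) → end (x,ẋ)=(0.107525, -0.365974)

x = 0.1075, ẋ = -0.3660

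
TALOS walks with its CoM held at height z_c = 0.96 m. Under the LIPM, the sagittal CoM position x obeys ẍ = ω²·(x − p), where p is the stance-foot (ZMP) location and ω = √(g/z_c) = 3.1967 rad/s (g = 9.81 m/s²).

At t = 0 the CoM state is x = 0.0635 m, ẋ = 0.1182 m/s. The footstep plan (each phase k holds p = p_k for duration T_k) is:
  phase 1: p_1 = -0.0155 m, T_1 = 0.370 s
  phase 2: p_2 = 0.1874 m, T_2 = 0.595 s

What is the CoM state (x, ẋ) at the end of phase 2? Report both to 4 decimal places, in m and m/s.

x = 0.7614, ẋ = 1.9255

phase 1: p=-0.0155, T=0.370, ωT=1.182779, cosh=1.784928, sinh=1.478502; start (x,ẋ)=(0.063500, 0.118200) → end (x,ẋ)=(0.180178, 0.584358)
phase 2: p=0.1874, T=0.595, ωT=1.902036, cosh=3.424394, sinh=3.275130; start (x,ẋ)=(0.180178, 0.584358) → end (x,ẋ)=(0.761364, 1.925461)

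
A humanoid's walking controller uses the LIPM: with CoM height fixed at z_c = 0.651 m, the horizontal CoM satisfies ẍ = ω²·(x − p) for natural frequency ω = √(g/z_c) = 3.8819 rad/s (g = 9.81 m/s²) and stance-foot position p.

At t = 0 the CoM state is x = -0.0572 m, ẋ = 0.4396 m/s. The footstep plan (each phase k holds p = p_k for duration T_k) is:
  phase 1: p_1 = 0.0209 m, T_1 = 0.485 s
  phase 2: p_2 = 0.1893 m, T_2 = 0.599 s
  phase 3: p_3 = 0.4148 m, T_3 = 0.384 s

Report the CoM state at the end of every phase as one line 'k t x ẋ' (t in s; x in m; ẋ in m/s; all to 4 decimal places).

1 0.4850 0.1218 0.5048
2 1.0840 0.4995 1.2792
3 1.4680 1.3069 3.6769

phase 1: p=0.0209, T=0.485, ωT=1.882721, cosh=3.361770, sinh=3.209595; start (x,ẋ)=(-0.057200, 0.439600) → end (x,ẋ)=(0.121812, 0.504761)
phase 2: p=0.1893, T=0.599, ωT=2.325258, cosh=5.163539, sinh=5.065781; start (x,ẋ)=(0.121812, 0.504761) → end (x,ẋ)=(0.499521, 1.279201)
phase 3: p=0.4148, T=0.384, ωT=1.490650, cosh=2.332603, sinh=2.107376; start (x,ẋ)=(0.499521, 1.279201) → end (x,ẋ)=(1.306863, 3.676936)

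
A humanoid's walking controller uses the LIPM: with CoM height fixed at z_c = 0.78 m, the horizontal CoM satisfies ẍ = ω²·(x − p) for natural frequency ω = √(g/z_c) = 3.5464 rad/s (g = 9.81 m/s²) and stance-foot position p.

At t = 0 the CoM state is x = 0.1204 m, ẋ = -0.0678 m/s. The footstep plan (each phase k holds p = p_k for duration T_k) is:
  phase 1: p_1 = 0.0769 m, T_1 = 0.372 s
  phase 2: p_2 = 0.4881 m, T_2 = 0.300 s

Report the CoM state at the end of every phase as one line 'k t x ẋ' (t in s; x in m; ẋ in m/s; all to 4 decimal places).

1 0.3720 0.1309 0.1320
2 0.6720 -0.0436 -1.4028

phase 1: p=0.0769, T=0.372, ωT=1.319261, cosh=2.003994, sinh=1.736661; start (x,ẋ)=(0.120400, -0.067800) → end (x,ẋ)=(0.130872, 0.132041)
phase 2: p=0.4881, T=0.300, ωT=1.063920, cosh=1.621404, sinh=1.276304; start (x,ẋ)=(0.130872, 0.132041) → end (x,ẋ)=(-0.043591, -1.402822)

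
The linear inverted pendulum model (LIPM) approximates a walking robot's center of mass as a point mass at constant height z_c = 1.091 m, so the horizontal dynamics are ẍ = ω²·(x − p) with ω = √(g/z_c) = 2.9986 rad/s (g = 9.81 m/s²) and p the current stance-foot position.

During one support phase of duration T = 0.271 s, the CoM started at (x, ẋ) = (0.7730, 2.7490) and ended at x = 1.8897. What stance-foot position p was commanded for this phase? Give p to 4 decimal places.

p = -0.0499

ωT = 2.9986·0.271 = 0.812621; cosh(ωT) = 1.348750, sinh(ωT) = 0.905056
x(T) = p + (x₀−p)·cosh(ωT) + (ẋ₀/ω)·sinh(ωT) ⇒ p·(1 − cosh) = x(T) − x₀·cosh − (ẋ₀/ω)·sinh
numerator   = 1.8897 − (0.7730)·1.348750 − (2.7490/2.9986)·0.905056 = 0.017396
denominator = 1 − 1.348750 = -0.348750
p = 0.017396 / -0.348750 = -0.0499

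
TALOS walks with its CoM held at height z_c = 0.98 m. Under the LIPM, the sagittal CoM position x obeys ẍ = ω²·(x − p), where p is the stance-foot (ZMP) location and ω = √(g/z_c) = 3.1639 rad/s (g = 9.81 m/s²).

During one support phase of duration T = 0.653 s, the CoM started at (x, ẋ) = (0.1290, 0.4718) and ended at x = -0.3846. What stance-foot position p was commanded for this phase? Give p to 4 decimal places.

p = 0.4920

ωT = 3.1639·0.653 = 2.066027; cosh(ωT) = 4.010043, sinh(ωT) = 3.883355
x(T) = p + (x₀−p)·cosh(ωT) + (ẋ₀/ω)·sinh(ωT) ⇒ p·(1 − cosh) = x(T) − x₀·cosh − (ẋ₀/ω)·sinh
numerator   = -0.3846 − (0.1290)·4.010043 − (0.4718/3.1639)·3.883355 = -1.480980
denominator = 1 − 4.010043 = -3.010043
p = -1.480980 / -3.010043 = 0.4920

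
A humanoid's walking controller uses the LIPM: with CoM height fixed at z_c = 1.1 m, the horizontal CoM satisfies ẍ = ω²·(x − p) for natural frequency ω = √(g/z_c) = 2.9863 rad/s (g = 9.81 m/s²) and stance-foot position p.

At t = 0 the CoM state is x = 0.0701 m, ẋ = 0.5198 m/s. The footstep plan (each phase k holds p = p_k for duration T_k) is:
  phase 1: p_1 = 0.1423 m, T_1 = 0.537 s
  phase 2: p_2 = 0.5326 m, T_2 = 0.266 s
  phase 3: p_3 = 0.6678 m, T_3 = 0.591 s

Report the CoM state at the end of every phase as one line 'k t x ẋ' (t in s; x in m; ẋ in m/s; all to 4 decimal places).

1 0.5370 0.3707 0.8300
2 0.8030 0.5617 0.6803
3 1.3940 0.9945 1.1464

phase 1: p=0.1423, T=0.537, ωT=1.603643, cosh=2.586136, sinh=2.384974; start (x,ẋ)=(0.070100, 0.519800) → end (x,ẋ)=(0.370713, 0.830047)
phase 2: p=0.5326, T=0.266, ωT=0.794356, cosh=1.332444, sinh=0.880571; start (x,ẋ)=(0.370713, 0.830047) → end (x,ẋ)=(0.561651, 0.680285)
phase 3: p=0.6678, T=0.591, ωT=1.764903, cosh=3.006105, sinh=2.834902; start (x,ẋ)=(0.561651, 0.680285) → end (x,ẋ)=(0.994503, 1.146369)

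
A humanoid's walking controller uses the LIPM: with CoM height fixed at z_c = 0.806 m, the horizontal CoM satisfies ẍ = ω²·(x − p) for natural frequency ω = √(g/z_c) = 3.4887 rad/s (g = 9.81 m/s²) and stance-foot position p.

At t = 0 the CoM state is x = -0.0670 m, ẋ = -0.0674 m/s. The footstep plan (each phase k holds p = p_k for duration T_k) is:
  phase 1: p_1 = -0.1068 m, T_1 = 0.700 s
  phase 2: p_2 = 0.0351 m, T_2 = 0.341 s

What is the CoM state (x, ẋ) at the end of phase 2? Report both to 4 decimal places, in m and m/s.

x = 0.1680, ẋ = 0.6089

phase 1: p=-0.1068, T=0.700, ωT=2.442090, cosh=5.792012, sinh=5.705033; start (x,ẋ)=(-0.067000, -0.067400) → end (x,ẋ)=(0.013504, 0.401764)
phase 2: p=0.0351, T=0.341, ωT=1.189647, cosh=1.795124, sinh=1.490796; start (x,ẋ)=(0.013504, 0.401764) → end (x,ẋ)=(0.168014, 0.608894)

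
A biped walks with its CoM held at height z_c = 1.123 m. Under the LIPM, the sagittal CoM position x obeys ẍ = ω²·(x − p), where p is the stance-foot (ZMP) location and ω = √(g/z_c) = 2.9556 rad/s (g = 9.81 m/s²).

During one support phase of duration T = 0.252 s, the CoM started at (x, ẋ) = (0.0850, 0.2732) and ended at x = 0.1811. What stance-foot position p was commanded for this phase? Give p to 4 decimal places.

p = 0.0137

ωT = 2.9556·0.252 = 0.744811; cosh(ωT) = 1.290434, sinh(ωT) = 0.815610
x(T) = p + (x₀−p)·cosh(ωT) + (ẋ₀/ω)·sinh(ωT) ⇒ p·(1 − cosh) = x(T) − x₀·cosh − (ẋ₀/ω)·sinh
numerator   = 0.1811 − (0.0850)·1.290434 − (0.2732/2.9556)·0.815610 = -0.003978
denominator = 1 − 1.290434 = -0.290434
p = -0.003978 / -0.290434 = 0.0137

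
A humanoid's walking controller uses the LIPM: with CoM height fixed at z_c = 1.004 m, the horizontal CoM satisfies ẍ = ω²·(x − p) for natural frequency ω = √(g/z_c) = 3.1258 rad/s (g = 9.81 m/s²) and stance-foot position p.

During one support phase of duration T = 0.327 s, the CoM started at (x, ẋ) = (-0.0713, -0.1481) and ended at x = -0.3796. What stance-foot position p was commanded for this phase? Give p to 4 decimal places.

ωT = 3.1258·0.327 = 1.022137; cosh(ωT) = 1.569476, sinh(ωT) = 1.209650
x(T) = p + (x₀−p)·cosh(ωT) + (ẋ₀/ω)·sinh(ωT) ⇒ p·(1 − cosh) = x(T) − x₀·cosh − (ẋ₀/ω)·sinh
numerator   = -0.3796 − (-0.0713)·1.569476 − (-0.1481/3.1258)·1.209650 = -0.210383
denominator = 1 − 1.569476 = -0.569476
p = -0.210383 / -0.569476 = 0.3694

p = 0.3694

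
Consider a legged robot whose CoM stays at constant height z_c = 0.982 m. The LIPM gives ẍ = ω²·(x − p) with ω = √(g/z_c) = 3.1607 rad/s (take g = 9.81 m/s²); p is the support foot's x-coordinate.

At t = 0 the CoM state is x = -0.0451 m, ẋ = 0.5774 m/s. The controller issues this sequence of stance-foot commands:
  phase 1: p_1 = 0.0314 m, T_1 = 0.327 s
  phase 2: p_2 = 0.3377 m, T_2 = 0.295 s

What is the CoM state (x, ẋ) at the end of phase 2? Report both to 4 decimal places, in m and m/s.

phase 1: p=0.0314, T=0.327, ωT=1.033549, cosh=1.583383, sinh=1.227641; start (x,ẋ)=(-0.045100, 0.577400) → end (x,ẋ)=(0.134538, 0.617410)
phase 2: p=0.3377, T=0.295, ωT=0.932406, cosh=1.467111, sinh=1.073505; start (x,ẋ)=(0.134538, 0.617410) → end (x,ẋ)=(0.249337, 0.216474)

x = 0.2493, ẋ = 0.2165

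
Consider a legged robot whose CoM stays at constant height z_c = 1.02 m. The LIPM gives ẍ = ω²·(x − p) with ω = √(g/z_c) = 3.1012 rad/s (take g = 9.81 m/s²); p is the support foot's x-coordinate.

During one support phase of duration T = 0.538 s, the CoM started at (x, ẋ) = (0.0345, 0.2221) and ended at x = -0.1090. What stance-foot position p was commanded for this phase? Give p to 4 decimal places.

ωT = 3.1012·0.538 = 1.668446; cosh(ωT) = 2.746228, sinh(ωT) = 2.557689
x(T) = p + (x₀−p)·cosh(ωT) + (ẋ₀/ω)·sinh(ωT) ⇒ p·(1 − cosh) = x(T) − x₀·cosh − (ẋ₀/ω)·sinh
numerator   = -0.1090 − (0.0345)·2.746228 − (0.2221/3.1012)·2.557689 = -0.386920
denominator = 1 − 2.746228 = -1.746228
p = -0.386920 / -1.746228 = 0.2216

p = 0.2216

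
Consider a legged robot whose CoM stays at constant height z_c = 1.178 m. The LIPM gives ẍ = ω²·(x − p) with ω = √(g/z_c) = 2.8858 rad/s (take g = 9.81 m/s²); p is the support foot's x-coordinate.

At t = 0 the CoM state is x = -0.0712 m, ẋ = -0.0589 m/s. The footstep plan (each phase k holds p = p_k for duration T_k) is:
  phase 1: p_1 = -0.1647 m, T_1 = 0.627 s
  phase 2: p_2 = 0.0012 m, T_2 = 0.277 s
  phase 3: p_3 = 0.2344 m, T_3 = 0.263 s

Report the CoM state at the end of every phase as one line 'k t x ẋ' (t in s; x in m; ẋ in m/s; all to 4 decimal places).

phase 1: p=-0.1647, T=0.627, ωT=1.809397, cosh=3.135257, sinh=2.971504; start (x,ẋ)=(-0.071200, -0.058900) → end (x,ẋ)=(0.067797, 0.617111)
phase 2: p=0.0012, T=0.277, ωT=0.799367, cosh=1.336873, sinh=0.887259; start (x,ẋ)=(0.067797, 0.617111) → end (x,ẋ)=(0.279967, 0.995519)
phase 3: p=0.2344, T=0.263, ωT=0.758965, cosh=1.302108, sinh=0.833957; start (x,ẋ)=(0.279967, 0.995519) → end (x,ẋ)=(0.581425, 1.405936)

1 0.6270 0.0678 0.6171
2 0.9040 0.2800 0.9955
3 1.1670 0.5814 1.4059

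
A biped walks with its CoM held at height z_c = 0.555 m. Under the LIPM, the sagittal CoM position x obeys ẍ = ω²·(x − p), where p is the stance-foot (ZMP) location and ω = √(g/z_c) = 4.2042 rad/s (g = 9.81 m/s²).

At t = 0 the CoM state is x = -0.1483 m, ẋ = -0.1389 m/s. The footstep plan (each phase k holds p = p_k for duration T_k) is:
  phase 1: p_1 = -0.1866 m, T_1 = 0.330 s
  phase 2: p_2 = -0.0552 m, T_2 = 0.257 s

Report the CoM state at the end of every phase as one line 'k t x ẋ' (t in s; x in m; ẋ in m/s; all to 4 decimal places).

phase 1: p=-0.1866, T=0.330, ωT=1.387386, cosh=2.127048, sinh=1.877321; start (x,ẋ)=(-0.148300, -0.138900) → end (x,ẋ)=(-0.167158, 0.006841)
phase 2: p=-0.0552, T=0.257, ωT=1.080479, cosh=1.642762, sinh=1.303329; start (x,ẋ)=(-0.167158, 0.006841) → end (x,ẋ)=(-0.236999, -0.602230)

1 0.3300 -0.1672 0.0068
2 0.5870 -0.2370 -0.6022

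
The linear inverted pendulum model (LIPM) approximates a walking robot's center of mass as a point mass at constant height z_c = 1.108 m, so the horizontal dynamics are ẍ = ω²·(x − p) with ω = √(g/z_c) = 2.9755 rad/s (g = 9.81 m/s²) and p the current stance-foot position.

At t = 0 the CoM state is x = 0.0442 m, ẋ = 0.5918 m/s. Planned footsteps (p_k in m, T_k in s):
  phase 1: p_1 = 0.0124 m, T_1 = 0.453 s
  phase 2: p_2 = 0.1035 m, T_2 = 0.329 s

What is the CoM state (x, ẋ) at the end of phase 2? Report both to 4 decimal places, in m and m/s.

phase 1: p=0.0124, T=0.453, ωT=1.347901, cosh=2.054562, sinh=1.794777; start (x,ẋ)=(0.044200, 0.591800) → end (x,ẋ)=(0.434700, 1.385713)
phase 2: p=0.1035, T=0.329, ωT=0.978939, cosh=1.518671, sinh=1.142961; start (x,ẋ)=(0.434700, 1.385713) → end (x,ẋ)=(1.138770, 3.230814)

x = 1.1388, ẋ = 3.2308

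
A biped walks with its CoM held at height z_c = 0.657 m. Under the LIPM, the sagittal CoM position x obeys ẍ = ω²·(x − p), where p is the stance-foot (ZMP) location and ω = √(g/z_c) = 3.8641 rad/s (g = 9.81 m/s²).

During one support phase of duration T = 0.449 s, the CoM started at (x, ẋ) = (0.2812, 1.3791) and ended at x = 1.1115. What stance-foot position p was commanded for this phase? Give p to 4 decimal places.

p = 0.3591

ωT = 3.8641·0.449 = 1.734981; cosh(ωT) = 2.922612, sinh(ωT) = 2.746208
x(T) = p + (x₀−p)·cosh(ωT) + (ẋ₀/ω)·sinh(ωT) ⇒ p·(1 − cosh) = x(T) − x₀·cosh − (ẋ₀/ω)·sinh
numerator   = 1.1115 − (0.2812)·2.922612 − (1.3791/3.8641)·2.746208 = -0.690462
denominator = 1 − 2.922612 = -1.922612
p = -0.690462 / -1.922612 = 0.3591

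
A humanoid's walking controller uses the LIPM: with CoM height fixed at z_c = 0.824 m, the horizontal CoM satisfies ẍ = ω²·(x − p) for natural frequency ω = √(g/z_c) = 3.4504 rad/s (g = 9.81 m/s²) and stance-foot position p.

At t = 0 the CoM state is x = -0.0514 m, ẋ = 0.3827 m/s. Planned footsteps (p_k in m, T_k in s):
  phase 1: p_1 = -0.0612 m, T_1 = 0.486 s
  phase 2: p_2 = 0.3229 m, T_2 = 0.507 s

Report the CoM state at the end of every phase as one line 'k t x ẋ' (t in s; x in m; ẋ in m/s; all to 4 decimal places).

1 0.4860 0.2522 1.1466
2 0.9930 1.0401 2.7163

phase 1: p=-0.0612, T=0.486, ωT=1.676894, cosh=2.767936, sinh=2.580982; start (x,ẋ)=(-0.051400, 0.382700) → end (x,ẋ)=(0.252195, 1.146562)
phase 2: p=0.3229, T=0.507, ωT=1.749353, cosh=2.962383, sinh=2.788497; start (x,ẋ)=(0.252195, 1.146562) → end (x,ẋ)=(1.040056, 2.716270)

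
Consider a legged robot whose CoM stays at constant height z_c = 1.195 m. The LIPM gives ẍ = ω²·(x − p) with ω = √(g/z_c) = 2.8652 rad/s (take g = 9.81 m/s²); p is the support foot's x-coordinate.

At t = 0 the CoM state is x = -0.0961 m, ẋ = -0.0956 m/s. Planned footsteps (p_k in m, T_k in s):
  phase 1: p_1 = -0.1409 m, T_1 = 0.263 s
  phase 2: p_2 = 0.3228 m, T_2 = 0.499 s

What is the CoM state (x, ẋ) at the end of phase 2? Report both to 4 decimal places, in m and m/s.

phase 1: p=-0.1409, T=0.263, ωT=0.753548, cosh=1.297609, sinh=0.826915; start (x,ẋ)=(-0.096100, -0.095600) → end (x,ẋ)=(-0.110358, -0.017908)
phase 2: p=0.3228, T=0.499, ωT=1.429735, cosh=2.208482, sinh=1.969109; start (x,ẋ)=(-0.110358, -0.017908) → end (x,ẋ)=(-0.646128, -2.483379)

x = -0.6461, ẋ = -2.4834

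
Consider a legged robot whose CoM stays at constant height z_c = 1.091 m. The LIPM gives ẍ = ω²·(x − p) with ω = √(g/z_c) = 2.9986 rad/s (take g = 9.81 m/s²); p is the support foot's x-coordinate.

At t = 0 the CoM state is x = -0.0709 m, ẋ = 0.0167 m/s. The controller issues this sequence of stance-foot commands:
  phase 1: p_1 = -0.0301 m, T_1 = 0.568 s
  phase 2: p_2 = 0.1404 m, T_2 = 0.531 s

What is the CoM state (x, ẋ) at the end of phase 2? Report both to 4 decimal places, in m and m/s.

phase 1: p=-0.0301, T=0.568, ωT=1.703205, cosh=2.836809, sinh=2.654710; start (x,ẋ)=(-0.070900, 0.016700) → end (x,ẋ)=(-0.131057, -0.277410)
phase 2: p=0.1404, T=0.531, ωT=1.592257, cosh=2.559147, sinh=2.355681; start (x,ẋ)=(-0.131057, -0.277410) → end (x,ẋ)=(-0.772230, -2.627436)

x = -0.7722, ẋ = -2.6274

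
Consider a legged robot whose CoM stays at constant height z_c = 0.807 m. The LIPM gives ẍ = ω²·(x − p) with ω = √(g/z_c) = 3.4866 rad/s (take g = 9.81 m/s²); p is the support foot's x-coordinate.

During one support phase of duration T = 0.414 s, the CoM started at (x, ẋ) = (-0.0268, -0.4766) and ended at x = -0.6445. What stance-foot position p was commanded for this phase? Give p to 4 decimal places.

p = 0.2519

ωT = 3.4866·0.414 = 1.443452; cosh(ωT) = 2.235702, sinh(ωT) = 1.999591
x(T) = p + (x₀−p)·cosh(ωT) + (ẋ₀/ω)·sinh(ωT) ⇒ p·(1 − cosh) = x(T) − x₀·cosh − (ẋ₀/ω)·sinh
numerator   = -0.6445 − (-0.0268)·2.235702 − (-0.4766/3.4866)·1.999591 = -0.311250
denominator = 1 − 2.235702 = -1.235702
p = -0.311250 / -1.235702 = 0.2519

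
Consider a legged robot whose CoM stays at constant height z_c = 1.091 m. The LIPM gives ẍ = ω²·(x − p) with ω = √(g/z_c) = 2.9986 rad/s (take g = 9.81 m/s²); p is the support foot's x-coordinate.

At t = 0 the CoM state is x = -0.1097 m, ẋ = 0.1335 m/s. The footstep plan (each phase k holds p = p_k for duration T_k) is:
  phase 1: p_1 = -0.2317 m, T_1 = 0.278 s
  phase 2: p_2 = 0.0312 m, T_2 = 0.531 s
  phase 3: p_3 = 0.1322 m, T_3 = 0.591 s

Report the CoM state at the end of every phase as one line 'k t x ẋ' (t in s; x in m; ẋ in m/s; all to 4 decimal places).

1 0.2780 -0.0232 0.5242
2 0.8090 0.3037 0.9569
3 1.4000 1.5629 4.3652

phase 1: p=-0.2317, T=0.278, ωT=0.833611, cosh=1.368046, sinh=0.933568; start (x,ẋ)=(-0.109700, 0.133500) → end (x,ẋ)=(-0.023235, 0.524161)
phase 2: p=0.0312, T=0.531, ωT=1.592257, cosh=2.559147, sinh=2.355681; start (x,ẋ)=(-0.023235, 0.524161) → end (x,ẋ)=(0.303670, 0.956888)
phase 3: p=0.1322, T=0.591, ωT=1.772173, cosh=3.026793, sinh=2.856829; start (x,ẋ)=(0.303670, 0.956888) → end (x,ẋ)=(1.562850, 4.365194)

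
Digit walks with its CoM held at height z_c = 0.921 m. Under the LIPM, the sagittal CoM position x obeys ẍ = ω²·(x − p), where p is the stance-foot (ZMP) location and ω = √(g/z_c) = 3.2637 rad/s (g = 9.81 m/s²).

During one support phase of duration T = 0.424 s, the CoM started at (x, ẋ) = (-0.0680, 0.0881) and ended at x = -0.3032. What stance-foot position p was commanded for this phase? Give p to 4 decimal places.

p = 0.1870

ωT = 3.2637·0.424 = 1.383809; cosh(ωT) = 2.120346, sinh(ωT) = 1.869724
x(T) = p + (x₀−p)·cosh(ωT) + (ẋ₀/ω)·sinh(ωT) ⇒ p·(1 − cosh) = x(T) − x₀·cosh − (ẋ₀/ω)·sinh
numerator   = -0.3032 − (-0.0680)·2.120346 − (0.0881/3.2637)·1.869724 = -0.209488
denominator = 1 − 2.120346 = -1.120346
p = -0.209488 / -1.120346 = 0.1870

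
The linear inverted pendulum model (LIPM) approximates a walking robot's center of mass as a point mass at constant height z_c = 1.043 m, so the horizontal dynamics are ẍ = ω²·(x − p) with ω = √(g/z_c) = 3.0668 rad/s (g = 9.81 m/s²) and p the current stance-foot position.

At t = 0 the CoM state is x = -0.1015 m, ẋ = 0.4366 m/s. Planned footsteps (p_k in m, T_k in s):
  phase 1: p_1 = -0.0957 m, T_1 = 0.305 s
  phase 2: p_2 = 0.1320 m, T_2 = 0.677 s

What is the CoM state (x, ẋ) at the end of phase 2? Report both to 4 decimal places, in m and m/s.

phase 1: p=-0.0957, T=0.305, ωT=0.935374, cosh=1.470303, sinh=1.077864; start (x,ẋ)=(-0.101500, 0.436600) → end (x,ẋ)=(0.049221, 0.622762)
phase 2: p=0.1320, T=0.677, ωT=2.076224, cosh=4.049850, sinh=3.924447; start (x,ẋ)=(0.049221, 0.622762) → end (x,ẋ)=(0.593676, 1.525800)

x = 0.5937, ẋ = 1.5258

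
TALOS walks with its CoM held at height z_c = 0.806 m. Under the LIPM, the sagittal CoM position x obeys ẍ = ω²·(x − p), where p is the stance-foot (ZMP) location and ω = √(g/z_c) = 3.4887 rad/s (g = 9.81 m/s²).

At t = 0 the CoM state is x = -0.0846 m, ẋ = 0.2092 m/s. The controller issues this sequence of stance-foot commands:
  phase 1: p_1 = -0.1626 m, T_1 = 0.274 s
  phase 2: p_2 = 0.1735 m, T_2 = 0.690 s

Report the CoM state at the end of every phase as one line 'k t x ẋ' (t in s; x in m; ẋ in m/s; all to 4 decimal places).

phase 1: p=-0.1626, T=0.274, ωT=0.955904, cosh=1.492742, sinh=1.108278; start (x,ẋ)=(-0.084600, 0.209200) → end (x,ẋ)=(0.020292, 0.613865)
phase 2: p=0.1735, T=0.690, ωT=2.407203, cosh=5.596465, sinh=5.506398; start (x,ẋ)=(0.020292, 0.613865) → end (x,ẋ)=(0.284971, 0.492317)

1 0.2740 0.0203 0.6139
2 0.9640 0.2850 0.4923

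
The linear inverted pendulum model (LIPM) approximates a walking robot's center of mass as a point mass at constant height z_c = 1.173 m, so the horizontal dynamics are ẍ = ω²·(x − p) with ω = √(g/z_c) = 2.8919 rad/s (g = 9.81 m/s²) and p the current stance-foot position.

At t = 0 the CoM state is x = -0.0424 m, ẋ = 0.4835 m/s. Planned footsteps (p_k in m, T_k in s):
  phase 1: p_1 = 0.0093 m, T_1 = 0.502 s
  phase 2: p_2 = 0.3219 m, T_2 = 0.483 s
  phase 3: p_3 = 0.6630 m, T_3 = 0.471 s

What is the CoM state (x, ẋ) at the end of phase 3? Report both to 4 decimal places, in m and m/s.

x = 1.3671, ẋ = 2.3554

phase 1: p=0.0093, T=0.502, ωT=1.451734, cosh=2.252338, sinh=2.018174; start (x,ẋ)=(-0.042400, 0.483500) → end (x,ẋ)=(0.230275, 0.787266)
phase 2: p=0.3219, T=0.483, ωT=1.396788, cosh=2.144792, sinh=1.897402; start (x,ẋ)=(0.230275, 0.787266) → end (x,ẋ)=(0.641915, 1.185766)
phase 3: p=0.6630, T=0.471, ωT=1.362085, cosh=2.080226, sinh=1.824099; start (x,ẋ)=(0.641915, 1.185766) → end (x,ẋ)=(1.367075, 2.355438)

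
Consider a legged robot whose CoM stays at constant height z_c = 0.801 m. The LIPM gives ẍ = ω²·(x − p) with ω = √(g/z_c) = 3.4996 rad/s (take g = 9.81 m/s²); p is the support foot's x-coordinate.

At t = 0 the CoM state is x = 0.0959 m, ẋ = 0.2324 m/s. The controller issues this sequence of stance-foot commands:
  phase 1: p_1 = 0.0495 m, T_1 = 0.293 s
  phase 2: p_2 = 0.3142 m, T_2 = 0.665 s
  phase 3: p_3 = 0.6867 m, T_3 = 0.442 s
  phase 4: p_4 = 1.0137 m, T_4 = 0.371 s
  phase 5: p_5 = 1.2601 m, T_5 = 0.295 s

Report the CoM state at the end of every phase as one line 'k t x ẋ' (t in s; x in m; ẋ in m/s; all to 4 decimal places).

1 0.2930 0.2032 0.5629
2 0.9580 0.5563 0.9400
3 1.4000 0.9687 1.2843
4 1.7710 1.5473 2.2610
5 2.0660 2.5064 4.8088

phase 1: p=0.0495, T=0.293, ωT=1.025383, cosh=1.573411, sinh=1.214752; start (x,ẋ)=(0.095900, 0.232400) → end (x,ẋ)=(0.203175, 0.562914)
phase 2: p=0.3142, T=0.665, ωT=2.327234, cosh=5.173559, sinh=5.075993; start (x,ẋ)=(0.203175, 0.562914) → end (x,ẋ)=(0.556284, 0.940025)
phase 3: p=0.6867, T=0.442, ωT=1.546823, cosh=2.454725, sinh=2.241802; start (x,ẋ)=(0.556284, 0.940025) → end (x,ẋ)=(0.968733, 1.284335)
phase 4: p=1.0137, T=0.371, ωT=1.298352, cosh=1.968117, sinh=1.695136; start (x,ẋ)=(0.968733, 1.284335) → end (x,ẋ)=(1.547306, 2.260964)
phase 5: p=1.2601, T=0.295, ωT=1.032382, cosh=1.581952, sinh=1.225794; start (x,ẋ)=(1.547306, 2.260964) → end (x,ẋ)=(2.506386, 4.808787)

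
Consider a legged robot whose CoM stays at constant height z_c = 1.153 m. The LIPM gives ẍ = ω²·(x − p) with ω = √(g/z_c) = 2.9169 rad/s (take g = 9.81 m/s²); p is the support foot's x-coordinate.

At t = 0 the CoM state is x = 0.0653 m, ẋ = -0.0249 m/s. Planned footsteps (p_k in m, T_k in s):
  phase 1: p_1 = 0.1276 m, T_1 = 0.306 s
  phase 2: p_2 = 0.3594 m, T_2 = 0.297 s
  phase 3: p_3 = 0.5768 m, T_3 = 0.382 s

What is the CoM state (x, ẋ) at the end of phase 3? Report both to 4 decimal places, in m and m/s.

phase 1: p=0.1276, T=0.306, ωT=0.892571, cosh=1.425500, sinh=1.015899; start (x,ẋ)=(0.065300, -0.024900) → end (x,ẋ)=(0.030119, -0.220107)
phase 2: p=0.3594, T=0.297, ωT=0.866319, cosh=1.399319, sinh=0.978823; start (x,ẋ)=(0.030119, -0.220107) → end (x,ẋ)=(-0.175230, -1.248139)
phase 3: p=0.5768, T=0.382, ωT=1.114256, cosh=1.687729, sinh=1.359570; start (x,ẋ)=(-0.175230, -1.248139) → end (x,ẋ)=(-1.274182, -5.088869)

x = -1.2742, ẋ = -5.0889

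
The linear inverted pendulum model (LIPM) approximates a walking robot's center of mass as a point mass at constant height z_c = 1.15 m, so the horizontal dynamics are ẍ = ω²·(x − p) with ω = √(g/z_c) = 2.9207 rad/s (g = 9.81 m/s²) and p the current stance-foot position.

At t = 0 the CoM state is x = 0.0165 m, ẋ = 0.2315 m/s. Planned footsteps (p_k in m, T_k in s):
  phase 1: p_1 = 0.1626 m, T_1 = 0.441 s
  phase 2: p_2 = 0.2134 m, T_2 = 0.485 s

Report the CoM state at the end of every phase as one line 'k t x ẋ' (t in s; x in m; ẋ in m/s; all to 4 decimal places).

1 0.4410 0.0104 -0.2631
2 0.9260 -0.4046 -1.7249

phase 1: p=0.1626, T=0.441, ωT=1.288029, cosh=1.950723, sinh=1.674909; start (x,ẋ)=(0.016500, 0.231500) → end (x,ẋ)=(0.010356, -0.263115)
phase 2: p=0.2134, T=0.485, ωT=1.416540, cosh=2.182690, sinh=1.940138; start (x,ẋ)=(0.010356, -0.263115) → end (x,ẋ)=(-0.404563, -1.724862)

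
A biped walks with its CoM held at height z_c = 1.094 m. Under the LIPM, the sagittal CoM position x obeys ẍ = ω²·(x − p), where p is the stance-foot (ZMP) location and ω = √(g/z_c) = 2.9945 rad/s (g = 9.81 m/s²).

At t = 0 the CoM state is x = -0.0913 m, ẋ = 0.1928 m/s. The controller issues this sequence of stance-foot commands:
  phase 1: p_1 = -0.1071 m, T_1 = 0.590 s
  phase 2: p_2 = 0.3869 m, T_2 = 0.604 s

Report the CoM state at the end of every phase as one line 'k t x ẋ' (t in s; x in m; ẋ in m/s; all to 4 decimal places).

phase 1: p=-0.1071, T=0.590, ωT=1.766755, cosh=3.011360, sinh=2.840473; start (x,ẋ)=(-0.091300, 0.192800) → end (x,ẋ)=(0.123363, 0.714982)
phase 2: p=0.3869, T=0.604, ωT=1.808678, cosh=3.133123, sinh=2.969252; start (x,ẋ)=(0.123363, 0.714982) → end (x,ẋ)=(0.270158, -0.103098)

1 0.5900 0.1234 0.7150
2 1.1940 0.2702 -0.1031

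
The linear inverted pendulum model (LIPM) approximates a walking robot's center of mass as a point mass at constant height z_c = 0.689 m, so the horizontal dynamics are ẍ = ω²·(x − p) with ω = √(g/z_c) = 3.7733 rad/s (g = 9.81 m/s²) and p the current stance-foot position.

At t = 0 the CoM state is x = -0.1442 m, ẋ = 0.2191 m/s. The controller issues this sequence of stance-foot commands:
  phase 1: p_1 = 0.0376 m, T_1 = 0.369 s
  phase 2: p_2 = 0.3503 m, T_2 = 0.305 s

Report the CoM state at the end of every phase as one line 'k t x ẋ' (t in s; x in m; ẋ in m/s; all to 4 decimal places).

phase 1: p=0.0376, T=0.369, ωT=1.392348, cosh=2.136389, sinh=1.887898; start (x,ẋ)=(-0.144200, 0.219100) → end (x,ẋ)=(-0.241173, -0.826988)
phase 2: p=0.3503, T=0.305, ωT=1.150856, cosh=1.738632, sinh=1.422267; start (x,ẋ)=(-0.241173, -0.826988) → end (x,ẋ)=(-0.989770, -4.612051)

1 0.3690 -0.2412 -0.8270
2 0.6740 -0.9898 -4.6121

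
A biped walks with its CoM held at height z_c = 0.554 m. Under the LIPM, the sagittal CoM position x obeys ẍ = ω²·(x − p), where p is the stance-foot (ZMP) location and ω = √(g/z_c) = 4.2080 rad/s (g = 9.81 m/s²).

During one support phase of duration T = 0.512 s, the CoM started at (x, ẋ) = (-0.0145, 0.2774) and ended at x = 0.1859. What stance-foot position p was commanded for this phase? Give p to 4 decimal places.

p = 0.0092

ωT = 4.2080·0.512 = 2.154496; cosh(ωT) = 4.369752, sinh(ωT) = 4.253791
x(T) = p + (x₀−p)·cosh(ωT) + (ẋ₀/ω)·sinh(ωT) ⇒ p·(1 − cosh) = x(T) − x₀·cosh − (ẋ₀/ω)·sinh
numerator   = 0.1859 − (-0.0145)·4.369752 − (0.2774/4.2080)·4.253791 = -0.031157
denominator = 1 − 4.369752 = -3.369752
p = -0.031157 / -3.369752 = 0.0092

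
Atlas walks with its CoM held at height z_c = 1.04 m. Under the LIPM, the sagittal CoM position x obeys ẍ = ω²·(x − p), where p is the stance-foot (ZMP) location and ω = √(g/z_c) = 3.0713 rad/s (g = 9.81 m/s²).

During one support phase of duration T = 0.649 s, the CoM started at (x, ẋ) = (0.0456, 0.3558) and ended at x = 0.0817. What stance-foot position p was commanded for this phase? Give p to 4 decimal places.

p = 0.1848

ωT = 3.0713·0.649 = 1.993274; cosh(ωT) = 3.737885, sinh(ωT) = 3.601637
x(T) = p + (x₀−p)·cosh(ωT) + (ẋ₀/ω)·sinh(ωT) ⇒ p·(1 − cosh) = x(T) − x₀·cosh − (ẋ₀/ω)·sinh
numerator   = 0.0817 − (0.0456)·3.737885 − (0.3558/3.0713)·3.601637 = -0.505985
denominator = 1 − 3.737885 = -2.737885
p = -0.505985 / -2.737885 = 0.1848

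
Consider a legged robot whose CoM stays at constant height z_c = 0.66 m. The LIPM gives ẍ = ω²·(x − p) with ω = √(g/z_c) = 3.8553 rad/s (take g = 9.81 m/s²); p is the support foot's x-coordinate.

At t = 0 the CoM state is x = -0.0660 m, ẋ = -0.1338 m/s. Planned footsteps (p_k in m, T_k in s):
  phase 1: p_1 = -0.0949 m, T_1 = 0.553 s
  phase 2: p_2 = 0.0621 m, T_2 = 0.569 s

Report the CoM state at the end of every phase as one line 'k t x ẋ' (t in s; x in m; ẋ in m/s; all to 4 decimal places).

1 0.5530 -0.1156 -0.1089
2 1.1220 -0.8697 -3.5282

phase 1: p=-0.0949, T=0.553, ωT=2.131981, cosh=4.275077, sinh=4.156475; start (x,ẋ)=(-0.066000, -0.133800) → end (x,ẋ)=(-0.115603, -0.108898)
phase 2: p=0.0621, T=0.569, ωT=2.193666, cosh=4.539767, sinh=4.428260; start (x,ẋ)=(-0.115603, -0.108898) → end (x,ẋ)=(-0.869711, -3.528162)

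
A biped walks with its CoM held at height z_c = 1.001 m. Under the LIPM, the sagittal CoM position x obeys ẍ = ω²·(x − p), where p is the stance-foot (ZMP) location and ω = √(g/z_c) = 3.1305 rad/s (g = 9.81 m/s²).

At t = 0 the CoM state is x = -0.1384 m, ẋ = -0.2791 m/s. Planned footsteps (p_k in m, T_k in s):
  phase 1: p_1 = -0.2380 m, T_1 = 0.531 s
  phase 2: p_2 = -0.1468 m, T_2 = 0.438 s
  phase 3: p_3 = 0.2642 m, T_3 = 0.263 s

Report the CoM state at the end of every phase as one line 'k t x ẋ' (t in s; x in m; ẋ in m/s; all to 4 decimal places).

1 0.5310 -0.1926 0.0301
2 0.9690 -0.2250 -0.2009
3 1.2320 -0.4594 -1.6812

phase 1: p=-0.2380, T=0.531, ωT=1.662296, cosh=2.730550, sinh=2.540847; start (x,ẋ)=(-0.138400, -0.279100) → end (x,ẋ)=(-0.192567, 0.030134)
phase 2: p=-0.1468, T=0.438, ωT=1.371159, cosh=2.096864, sinh=1.843051; start (x,ẋ)=(-0.192567, 0.030134) → end (x,ẋ)=(-0.225025, -0.200872)
phase 3: p=0.2642, T=0.263, ωT=0.823322, cosh=1.358513, sinh=0.919541; start (x,ẋ)=(-0.225025, -0.200872) → end (x,ẋ)=(-0.459422, -1.681182)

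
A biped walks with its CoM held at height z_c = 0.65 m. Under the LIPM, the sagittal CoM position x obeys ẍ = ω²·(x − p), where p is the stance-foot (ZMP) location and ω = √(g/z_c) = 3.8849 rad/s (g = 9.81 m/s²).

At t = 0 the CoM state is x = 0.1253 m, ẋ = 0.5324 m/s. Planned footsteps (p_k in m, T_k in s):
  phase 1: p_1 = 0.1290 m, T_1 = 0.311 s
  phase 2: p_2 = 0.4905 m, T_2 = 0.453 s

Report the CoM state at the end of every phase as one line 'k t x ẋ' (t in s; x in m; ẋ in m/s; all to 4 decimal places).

phase 1: p=0.1290, T=0.311, ωT=1.208204, cosh=1.823100, sinh=1.524367; start (x,ẋ)=(0.125300, 0.532400) → end (x,ẋ)=(0.331159, 0.948707)
phase 2: p=0.4905, T=0.453, ωT=1.759860, cosh=2.991845, sinh=2.819776; start (x,ẋ)=(0.331159, 0.948707) → end (x,ẋ)=(0.702376, 1.092876)

1 0.3110 0.3312 0.9487
2 0.7640 0.7024 1.0929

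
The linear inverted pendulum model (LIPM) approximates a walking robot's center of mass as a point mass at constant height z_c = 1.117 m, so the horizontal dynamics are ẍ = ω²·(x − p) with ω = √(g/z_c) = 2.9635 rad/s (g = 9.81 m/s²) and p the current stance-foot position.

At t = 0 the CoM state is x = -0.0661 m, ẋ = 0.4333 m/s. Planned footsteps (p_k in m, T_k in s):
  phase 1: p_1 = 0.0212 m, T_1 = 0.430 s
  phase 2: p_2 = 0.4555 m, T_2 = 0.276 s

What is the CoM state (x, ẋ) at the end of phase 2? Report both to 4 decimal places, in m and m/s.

phase 1: p=0.0212, T=0.430, ωT=1.274305, cosh=1.927920, sinh=1.648295; start (x,ẋ)=(-0.066100, 0.433300) → end (x,ẋ)=(0.093893, 0.408932)
phase 2: p=0.4555, T=0.276, ωT=0.817926, cosh=1.353571, sinh=0.912225; start (x,ẋ)=(0.093893, 0.408932) → end (x,ẋ)=(0.091917, -0.424041)

x = 0.0919, ẋ = -0.4240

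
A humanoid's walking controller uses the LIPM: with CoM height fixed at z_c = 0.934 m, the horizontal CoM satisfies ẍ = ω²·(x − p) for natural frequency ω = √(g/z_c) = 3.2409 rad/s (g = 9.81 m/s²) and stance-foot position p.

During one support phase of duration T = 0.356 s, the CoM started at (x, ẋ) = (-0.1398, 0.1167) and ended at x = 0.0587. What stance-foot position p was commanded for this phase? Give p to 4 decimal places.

ωT = 3.2409·0.356 = 1.153760; cosh(ωT) = 1.742770, sinh(ωT) = 1.427322
x(T) = p + (x₀−p)·cosh(ωT) + (ẋ₀/ω)·sinh(ωT) ⇒ p·(1 − cosh) = x(T) − x₀·cosh − (ẋ₀/ω)·sinh
numerator   = 0.0587 − (-0.1398)·1.742770 − (0.1167/3.2409)·1.427322 = 0.250943
denominator = 1 − 1.742770 = -0.742770
p = 0.250943 / -0.742770 = -0.3378

p = -0.3378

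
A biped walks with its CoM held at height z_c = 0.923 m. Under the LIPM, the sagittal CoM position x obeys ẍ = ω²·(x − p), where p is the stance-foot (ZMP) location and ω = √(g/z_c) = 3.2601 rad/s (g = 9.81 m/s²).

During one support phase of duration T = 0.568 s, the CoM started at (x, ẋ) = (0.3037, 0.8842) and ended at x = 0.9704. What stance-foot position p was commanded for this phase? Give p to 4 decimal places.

p = 0.3814

ωT = 3.2601·0.568 = 1.851737; cosh(ωT) = 3.263920, sinh(ωT) = 3.106955
x(T) = p + (x₀−p)·cosh(ωT) + (ẋ₀/ω)·sinh(ωT) ⇒ p·(1 − cosh) = x(T) − x₀·cosh − (ẋ₀/ω)·sinh
numerator   = 0.9704 − (0.3037)·3.263920 − (0.8842/3.2601)·3.106955 = -0.863517
denominator = 1 − 3.263920 = -2.263920
p = -0.863517 / -2.263920 = 0.3814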